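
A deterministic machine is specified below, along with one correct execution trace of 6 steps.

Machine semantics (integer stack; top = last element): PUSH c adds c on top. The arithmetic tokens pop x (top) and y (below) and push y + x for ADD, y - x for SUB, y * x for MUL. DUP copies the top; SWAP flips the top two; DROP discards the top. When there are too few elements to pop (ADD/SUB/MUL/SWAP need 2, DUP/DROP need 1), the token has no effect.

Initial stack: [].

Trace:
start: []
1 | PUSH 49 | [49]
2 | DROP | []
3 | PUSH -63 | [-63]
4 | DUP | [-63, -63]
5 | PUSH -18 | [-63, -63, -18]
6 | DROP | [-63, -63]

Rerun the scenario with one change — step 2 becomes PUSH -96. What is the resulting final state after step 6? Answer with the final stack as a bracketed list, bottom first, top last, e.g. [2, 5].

[49, -96, -63, -63]

(re-executing from step 2 with the substitution; state before step 2: [49])
2 | PUSH -96 | [49, -96]
3 | PUSH -63 | [49, -96, -63]
4 | DUP | [49, -96, -63, -63]
5 | PUSH -18 | [49, -96, -63, -63, -18]
6 | DROP | [49, -96, -63, -63]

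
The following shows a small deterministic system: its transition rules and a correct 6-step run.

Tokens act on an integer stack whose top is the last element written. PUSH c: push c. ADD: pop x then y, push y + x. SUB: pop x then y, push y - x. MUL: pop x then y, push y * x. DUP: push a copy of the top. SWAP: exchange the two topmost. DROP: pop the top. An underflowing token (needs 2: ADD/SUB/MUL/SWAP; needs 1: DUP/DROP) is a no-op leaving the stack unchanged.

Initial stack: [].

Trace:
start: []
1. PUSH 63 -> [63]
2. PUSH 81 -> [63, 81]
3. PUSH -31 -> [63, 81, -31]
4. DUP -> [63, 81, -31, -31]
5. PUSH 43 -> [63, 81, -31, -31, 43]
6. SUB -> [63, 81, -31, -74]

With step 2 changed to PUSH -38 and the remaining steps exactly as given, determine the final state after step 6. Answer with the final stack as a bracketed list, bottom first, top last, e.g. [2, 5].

[63, -38, -31, -74]

(re-executing from step 2 with the substitution; state before step 2: [63])
2. PUSH -38 -> [63, -38]
3. PUSH -31 -> [63, -38, -31]
4. DUP -> [63, -38, -31, -31]
5. PUSH 43 -> [63, -38, -31, -31, 43]
6. SUB -> [63, -38, -31, -74]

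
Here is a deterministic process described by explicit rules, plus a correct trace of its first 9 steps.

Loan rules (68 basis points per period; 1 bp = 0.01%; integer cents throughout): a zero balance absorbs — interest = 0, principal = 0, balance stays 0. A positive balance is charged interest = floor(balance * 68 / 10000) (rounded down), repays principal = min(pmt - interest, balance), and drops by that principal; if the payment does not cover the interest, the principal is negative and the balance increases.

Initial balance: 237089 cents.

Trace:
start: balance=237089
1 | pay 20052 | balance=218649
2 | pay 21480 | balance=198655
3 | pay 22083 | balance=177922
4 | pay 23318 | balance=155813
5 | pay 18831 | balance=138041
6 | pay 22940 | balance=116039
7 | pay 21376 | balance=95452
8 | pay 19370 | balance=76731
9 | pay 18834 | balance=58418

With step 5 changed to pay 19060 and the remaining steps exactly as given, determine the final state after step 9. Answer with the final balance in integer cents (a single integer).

58183

(re-executing from step 5 with the substitution; state before step 5: balance=155813)
5 | pay 19060 | balance=137812
6 | pay 22940 | balance=115809
7 | pay 21376 | balance=95220
8 | pay 19370 | balance=76497
9 | pay 18834 | balance=58183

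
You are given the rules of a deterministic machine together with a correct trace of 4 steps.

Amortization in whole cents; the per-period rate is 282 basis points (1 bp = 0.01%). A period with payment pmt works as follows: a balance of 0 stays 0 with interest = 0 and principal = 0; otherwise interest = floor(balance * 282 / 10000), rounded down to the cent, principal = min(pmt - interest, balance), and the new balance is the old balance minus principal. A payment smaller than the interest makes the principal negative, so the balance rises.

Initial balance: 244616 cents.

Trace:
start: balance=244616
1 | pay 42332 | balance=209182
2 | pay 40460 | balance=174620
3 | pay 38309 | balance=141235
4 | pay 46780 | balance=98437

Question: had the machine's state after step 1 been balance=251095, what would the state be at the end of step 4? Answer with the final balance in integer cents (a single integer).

state after step 1 := balance=251095
2 | pay 40460 | balance=217715
3 | pay 38309 | balance=185545
4 | pay 46780 | balance=143997

143997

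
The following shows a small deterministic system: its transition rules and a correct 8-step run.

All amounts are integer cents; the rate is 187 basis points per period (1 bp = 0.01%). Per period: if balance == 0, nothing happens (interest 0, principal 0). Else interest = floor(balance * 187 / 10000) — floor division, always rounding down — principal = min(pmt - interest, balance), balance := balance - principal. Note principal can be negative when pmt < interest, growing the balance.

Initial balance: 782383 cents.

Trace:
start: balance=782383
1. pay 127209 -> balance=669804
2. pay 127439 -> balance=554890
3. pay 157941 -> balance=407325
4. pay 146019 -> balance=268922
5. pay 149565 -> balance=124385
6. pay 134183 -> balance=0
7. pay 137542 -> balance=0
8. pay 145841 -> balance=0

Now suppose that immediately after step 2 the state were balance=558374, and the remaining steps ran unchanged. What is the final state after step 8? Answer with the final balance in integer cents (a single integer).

state after step 2 := balance=558374
3. pay 157941 -> balance=410874
4. pay 146019 -> balance=272538
5. pay 149565 -> balance=128069
6. pay 134183 -> balance=0
7. pay 137542 -> balance=0
8. pay 145841 -> balance=0

0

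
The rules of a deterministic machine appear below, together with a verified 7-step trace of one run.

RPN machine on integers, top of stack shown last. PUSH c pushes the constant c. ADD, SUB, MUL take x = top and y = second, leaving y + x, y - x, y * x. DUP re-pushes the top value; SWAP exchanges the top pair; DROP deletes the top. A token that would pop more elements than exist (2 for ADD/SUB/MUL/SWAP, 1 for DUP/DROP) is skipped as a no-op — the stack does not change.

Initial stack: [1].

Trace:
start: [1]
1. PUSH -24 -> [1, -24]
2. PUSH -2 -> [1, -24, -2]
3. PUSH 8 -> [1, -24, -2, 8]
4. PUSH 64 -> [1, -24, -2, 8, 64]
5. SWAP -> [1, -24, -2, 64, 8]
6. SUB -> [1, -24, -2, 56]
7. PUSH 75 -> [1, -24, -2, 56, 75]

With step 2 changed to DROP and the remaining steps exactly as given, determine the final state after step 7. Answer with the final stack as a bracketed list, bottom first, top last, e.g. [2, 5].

[1, 56, 75]

(re-executing from step 2 with the substitution; state before step 2: [1, -24])
2. DROP -> [1]
3. PUSH 8 -> [1, 8]
4. PUSH 64 -> [1, 8, 64]
5. SWAP -> [1, 64, 8]
6. SUB -> [1, 56]
7. PUSH 75 -> [1, 56, 75]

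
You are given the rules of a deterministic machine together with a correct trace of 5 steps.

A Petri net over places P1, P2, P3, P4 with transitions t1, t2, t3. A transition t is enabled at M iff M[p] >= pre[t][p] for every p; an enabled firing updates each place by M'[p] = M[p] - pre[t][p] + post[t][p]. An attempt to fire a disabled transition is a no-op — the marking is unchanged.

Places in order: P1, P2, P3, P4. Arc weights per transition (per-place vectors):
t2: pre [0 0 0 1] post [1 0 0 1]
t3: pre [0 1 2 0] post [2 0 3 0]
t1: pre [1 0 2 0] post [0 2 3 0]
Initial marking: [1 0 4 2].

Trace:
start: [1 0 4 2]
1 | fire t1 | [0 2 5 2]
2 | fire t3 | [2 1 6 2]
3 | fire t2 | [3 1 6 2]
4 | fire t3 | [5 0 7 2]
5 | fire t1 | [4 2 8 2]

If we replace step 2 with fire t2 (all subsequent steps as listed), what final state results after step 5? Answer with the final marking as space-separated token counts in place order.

(re-executing from step 2 with the substitution; state before step 2: [0 2 5 2])
2 | fire t2 | [1 2 5 2]
3 | fire t2 | [2 2 5 2]
4 | fire t3 | [4 1 6 2]
5 | fire t1 | [3 3 7 2]

3 3 7 2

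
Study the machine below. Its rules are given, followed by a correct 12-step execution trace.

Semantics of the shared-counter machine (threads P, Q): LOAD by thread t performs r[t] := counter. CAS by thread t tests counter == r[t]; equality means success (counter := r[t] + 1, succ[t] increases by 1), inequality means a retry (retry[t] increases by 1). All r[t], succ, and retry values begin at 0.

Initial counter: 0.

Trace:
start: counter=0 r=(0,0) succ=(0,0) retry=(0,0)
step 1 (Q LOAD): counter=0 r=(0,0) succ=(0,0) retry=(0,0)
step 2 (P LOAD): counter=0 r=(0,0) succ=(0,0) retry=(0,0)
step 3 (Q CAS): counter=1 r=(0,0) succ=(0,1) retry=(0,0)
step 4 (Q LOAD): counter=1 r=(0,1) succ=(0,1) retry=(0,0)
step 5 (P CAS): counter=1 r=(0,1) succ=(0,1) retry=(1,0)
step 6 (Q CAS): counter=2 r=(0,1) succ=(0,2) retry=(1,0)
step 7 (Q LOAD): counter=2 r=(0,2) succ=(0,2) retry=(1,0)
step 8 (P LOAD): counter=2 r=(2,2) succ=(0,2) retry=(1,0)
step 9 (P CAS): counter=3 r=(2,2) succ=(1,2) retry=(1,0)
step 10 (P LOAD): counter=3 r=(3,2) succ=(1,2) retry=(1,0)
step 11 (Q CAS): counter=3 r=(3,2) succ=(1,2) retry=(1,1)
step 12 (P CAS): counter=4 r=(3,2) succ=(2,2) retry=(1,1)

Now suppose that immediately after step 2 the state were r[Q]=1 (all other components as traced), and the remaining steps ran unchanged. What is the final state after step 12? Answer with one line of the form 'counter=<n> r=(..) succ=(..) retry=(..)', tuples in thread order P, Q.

state after step 2 := counter=0 r=(0,1) succ=(0,0) retry=(0,0)
step 3 (Q CAS): counter=0 r=(0,1) succ=(0,0) retry=(0,1)
step 4 (Q LOAD): counter=0 r=(0,0) succ=(0,0) retry=(0,1)
step 5 (P CAS): counter=1 r=(0,0) succ=(1,0) retry=(0,1)
step 6 (Q CAS): counter=1 r=(0,0) succ=(1,0) retry=(0,2)
step 7 (Q LOAD): counter=1 r=(0,1) succ=(1,0) retry=(0,2)
step 8 (P LOAD): counter=1 r=(1,1) succ=(1,0) retry=(0,2)
step 9 (P CAS): counter=2 r=(1,1) succ=(2,0) retry=(0,2)
step 10 (P LOAD): counter=2 r=(2,1) succ=(2,0) retry=(0,2)
step 11 (Q CAS): counter=2 r=(2,1) succ=(2,0) retry=(0,3)
step 12 (P CAS): counter=3 r=(2,1) succ=(3,0) retry=(0,3)

counter=3 r=(2,1) succ=(3,0) retry=(0,3)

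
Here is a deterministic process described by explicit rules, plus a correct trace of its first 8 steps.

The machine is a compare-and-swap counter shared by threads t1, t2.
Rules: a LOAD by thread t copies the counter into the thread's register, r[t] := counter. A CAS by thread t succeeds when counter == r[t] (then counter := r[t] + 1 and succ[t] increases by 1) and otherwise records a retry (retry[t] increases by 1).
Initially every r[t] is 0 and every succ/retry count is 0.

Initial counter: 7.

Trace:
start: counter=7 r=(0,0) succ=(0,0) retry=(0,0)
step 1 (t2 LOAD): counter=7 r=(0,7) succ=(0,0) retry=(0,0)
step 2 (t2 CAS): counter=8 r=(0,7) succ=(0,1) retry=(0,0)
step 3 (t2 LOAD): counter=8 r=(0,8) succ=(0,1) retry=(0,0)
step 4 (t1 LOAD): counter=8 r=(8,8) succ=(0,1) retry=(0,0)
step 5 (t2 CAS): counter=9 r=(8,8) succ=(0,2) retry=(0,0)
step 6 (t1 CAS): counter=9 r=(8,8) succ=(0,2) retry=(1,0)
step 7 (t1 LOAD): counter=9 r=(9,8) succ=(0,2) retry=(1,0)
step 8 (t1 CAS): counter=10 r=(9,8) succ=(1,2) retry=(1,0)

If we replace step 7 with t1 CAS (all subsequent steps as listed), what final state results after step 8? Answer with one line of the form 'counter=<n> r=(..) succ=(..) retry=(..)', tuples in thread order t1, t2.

(re-executing from step 7 with the substitution; state before step 7: counter=9 r=(8,8) succ=(0,2) retry=(1,0))
step 7 (t1 CAS): counter=9 r=(8,8) succ=(0,2) retry=(2,0)
step 8 (t1 CAS): counter=9 r=(8,8) succ=(0,2) retry=(3,0)

counter=9 r=(8,8) succ=(0,2) retry=(3,0)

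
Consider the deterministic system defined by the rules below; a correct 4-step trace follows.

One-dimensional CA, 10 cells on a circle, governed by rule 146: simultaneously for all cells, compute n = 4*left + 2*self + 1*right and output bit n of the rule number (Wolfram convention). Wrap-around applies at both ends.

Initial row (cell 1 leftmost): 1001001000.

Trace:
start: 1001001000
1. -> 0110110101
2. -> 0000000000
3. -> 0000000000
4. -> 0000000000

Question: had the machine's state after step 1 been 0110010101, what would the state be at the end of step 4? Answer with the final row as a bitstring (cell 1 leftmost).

0101101000

state after step 1 := 0110010101
2. -> 0001100000
3. -> 0010010000
4. -> 0101101000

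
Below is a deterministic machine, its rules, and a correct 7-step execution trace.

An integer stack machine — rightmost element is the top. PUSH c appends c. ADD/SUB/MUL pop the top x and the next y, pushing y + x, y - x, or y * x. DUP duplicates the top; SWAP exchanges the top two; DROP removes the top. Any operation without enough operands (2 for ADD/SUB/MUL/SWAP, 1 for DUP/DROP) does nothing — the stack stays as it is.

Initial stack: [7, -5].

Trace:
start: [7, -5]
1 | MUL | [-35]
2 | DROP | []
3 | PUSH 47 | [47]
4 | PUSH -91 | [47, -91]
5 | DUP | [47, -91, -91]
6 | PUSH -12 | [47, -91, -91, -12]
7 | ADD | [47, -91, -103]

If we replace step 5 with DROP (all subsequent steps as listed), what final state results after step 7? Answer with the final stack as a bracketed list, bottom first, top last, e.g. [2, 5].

[35]

(re-executing from step 5 with the substitution; state before step 5: [47, -91])
5 | DROP | [47]
6 | PUSH -12 | [47, -12]
7 | ADD | [35]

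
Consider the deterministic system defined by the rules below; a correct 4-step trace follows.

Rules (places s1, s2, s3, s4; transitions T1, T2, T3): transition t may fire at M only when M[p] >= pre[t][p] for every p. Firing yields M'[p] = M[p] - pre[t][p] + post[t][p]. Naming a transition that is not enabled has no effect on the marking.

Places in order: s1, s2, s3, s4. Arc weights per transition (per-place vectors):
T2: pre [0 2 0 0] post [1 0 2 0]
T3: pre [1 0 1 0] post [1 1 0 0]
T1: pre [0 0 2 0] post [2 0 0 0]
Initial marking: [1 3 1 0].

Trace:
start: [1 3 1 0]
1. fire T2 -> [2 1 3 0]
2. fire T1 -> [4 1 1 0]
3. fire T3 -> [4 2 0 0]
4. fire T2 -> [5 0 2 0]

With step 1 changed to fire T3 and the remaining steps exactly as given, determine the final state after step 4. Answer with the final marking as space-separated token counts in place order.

2 2 2 0

(re-executing from step 1 with the substitution; state before step 1: [1 3 1 0])
1. fire T3 -> [1 4 0 0]
2. fire T1 -> [1 4 0 0]
3. fire T3 -> [1 4 0 0]
4. fire T2 -> [2 2 2 0]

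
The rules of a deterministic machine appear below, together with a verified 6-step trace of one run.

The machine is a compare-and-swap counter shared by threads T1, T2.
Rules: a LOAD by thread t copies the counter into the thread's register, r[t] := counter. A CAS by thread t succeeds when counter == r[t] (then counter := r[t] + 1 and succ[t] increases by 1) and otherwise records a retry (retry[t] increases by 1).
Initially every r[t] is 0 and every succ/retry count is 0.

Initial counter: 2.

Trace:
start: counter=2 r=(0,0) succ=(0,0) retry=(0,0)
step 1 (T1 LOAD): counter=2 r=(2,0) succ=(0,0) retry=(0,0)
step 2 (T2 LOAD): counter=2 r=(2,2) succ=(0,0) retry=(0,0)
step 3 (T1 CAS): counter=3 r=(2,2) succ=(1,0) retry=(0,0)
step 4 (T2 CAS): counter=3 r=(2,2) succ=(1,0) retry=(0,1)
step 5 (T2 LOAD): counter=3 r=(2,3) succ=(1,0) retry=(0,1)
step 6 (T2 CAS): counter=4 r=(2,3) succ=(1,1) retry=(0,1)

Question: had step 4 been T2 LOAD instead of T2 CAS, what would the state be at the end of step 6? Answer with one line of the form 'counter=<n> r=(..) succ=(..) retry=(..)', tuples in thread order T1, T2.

(re-executing from step 4 with the substitution; state before step 4: counter=3 r=(2,2) succ=(1,0) retry=(0,0))
step 4 (T2 LOAD): counter=3 r=(2,3) succ=(1,0) retry=(0,0)
step 5 (T2 LOAD): counter=3 r=(2,3) succ=(1,0) retry=(0,0)
step 6 (T2 CAS): counter=4 r=(2,3) succ=(1,1) retry=(0,0)

counter=4 r=(2,3) succ=(1,1) retry=(0,0)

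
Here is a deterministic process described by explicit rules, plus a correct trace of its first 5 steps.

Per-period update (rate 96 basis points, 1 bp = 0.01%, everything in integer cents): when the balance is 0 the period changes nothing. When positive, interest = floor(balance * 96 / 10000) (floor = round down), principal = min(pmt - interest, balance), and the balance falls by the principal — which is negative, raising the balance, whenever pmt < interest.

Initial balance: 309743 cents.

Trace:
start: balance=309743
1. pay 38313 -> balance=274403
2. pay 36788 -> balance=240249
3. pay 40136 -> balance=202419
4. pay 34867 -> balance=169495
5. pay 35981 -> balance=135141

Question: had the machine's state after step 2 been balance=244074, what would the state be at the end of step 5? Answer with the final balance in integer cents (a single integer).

state after step 2 := balance=244074
3. pay 40136 -> balance=206281
4. pay 34867 -> balance=173394
5. pay 35981 -> balance=139077

139077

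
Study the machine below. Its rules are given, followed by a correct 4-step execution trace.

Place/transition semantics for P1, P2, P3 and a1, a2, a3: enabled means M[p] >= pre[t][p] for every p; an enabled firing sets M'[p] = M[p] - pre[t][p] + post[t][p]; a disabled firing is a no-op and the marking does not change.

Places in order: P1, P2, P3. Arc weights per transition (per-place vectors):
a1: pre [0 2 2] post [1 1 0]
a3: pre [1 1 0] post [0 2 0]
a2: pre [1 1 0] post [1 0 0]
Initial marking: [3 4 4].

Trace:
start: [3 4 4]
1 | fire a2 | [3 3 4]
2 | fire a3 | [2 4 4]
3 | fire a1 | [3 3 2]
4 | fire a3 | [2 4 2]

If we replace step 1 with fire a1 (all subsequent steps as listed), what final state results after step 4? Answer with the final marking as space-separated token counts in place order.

(re-executing from step 1 with the substitution; state before step 1: [3 4 4])
1 | fire a1 | [4 3 2]
2 | fire a3 | [3 4 2]
3 | fire a1 | [4 3 0]
4 | fire a3 | [3 4 0]

3 4 0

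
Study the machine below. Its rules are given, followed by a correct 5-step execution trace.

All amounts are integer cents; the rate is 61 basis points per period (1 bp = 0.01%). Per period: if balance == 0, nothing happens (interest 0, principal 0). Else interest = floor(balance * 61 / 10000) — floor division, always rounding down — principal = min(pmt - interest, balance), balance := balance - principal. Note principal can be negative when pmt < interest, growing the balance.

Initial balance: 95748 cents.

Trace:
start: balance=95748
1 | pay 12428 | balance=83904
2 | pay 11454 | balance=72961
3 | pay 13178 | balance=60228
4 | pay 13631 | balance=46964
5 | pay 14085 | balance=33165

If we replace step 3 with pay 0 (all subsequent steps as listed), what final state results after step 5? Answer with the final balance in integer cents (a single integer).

46504

(re-executing from step 3 with the substitution; state before step 3: balance=72961)
3 | pay 0 | balance=73406
4 | pay 13631 | balance=60222
5 | pay 14085 | balance=46504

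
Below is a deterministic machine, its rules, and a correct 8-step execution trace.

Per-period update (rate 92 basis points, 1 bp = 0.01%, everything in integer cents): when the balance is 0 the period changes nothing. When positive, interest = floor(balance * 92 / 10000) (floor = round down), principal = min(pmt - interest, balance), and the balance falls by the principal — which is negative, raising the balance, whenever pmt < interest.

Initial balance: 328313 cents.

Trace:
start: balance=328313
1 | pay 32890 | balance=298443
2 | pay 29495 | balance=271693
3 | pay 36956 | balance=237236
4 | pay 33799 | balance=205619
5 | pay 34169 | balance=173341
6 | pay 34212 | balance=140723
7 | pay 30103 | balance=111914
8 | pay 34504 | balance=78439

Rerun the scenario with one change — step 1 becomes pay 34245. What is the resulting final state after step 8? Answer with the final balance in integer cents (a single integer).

(re-executing from step 1 with the substitution; state before step 1: balance=328313)
1 | pay 34245 | balance=297088
2 | pay 29495 | balance=270326
3 | pay 36956 | balance=235856
4 | pay 33799 | balance=204226
5 | pay 34169 | balance=171935
6 | pay 34212 | balance=139304
7 | pay 30103 | balance=110482
8 | pay 34504 | balance=76994

76994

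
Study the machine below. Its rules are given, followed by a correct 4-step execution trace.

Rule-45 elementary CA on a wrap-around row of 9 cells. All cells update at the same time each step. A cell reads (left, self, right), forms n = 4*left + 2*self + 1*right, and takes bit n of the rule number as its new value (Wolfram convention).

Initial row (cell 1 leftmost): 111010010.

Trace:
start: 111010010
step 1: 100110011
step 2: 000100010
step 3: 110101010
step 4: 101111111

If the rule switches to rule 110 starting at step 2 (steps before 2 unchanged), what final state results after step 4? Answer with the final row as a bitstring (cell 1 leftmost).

(re-executing steps 2..4 under rule 110; state before step 2: 100110011)
step 2: 101110110
step 3: 111011111
step 4: 001110000

001110000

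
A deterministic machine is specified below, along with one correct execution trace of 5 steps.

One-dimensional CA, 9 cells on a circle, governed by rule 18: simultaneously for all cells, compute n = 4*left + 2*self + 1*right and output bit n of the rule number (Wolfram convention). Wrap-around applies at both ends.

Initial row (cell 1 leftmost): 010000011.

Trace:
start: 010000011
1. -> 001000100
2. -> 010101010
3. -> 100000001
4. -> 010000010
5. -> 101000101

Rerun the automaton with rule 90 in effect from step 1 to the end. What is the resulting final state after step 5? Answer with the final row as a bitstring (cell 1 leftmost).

010010110

(re-executing steps 1..5 under rule 90; state before step 1: 010000011)
1. -> 001000111
2. -> 110101101
3. -> 010001101
4. -> 001011100
5. -> 010010110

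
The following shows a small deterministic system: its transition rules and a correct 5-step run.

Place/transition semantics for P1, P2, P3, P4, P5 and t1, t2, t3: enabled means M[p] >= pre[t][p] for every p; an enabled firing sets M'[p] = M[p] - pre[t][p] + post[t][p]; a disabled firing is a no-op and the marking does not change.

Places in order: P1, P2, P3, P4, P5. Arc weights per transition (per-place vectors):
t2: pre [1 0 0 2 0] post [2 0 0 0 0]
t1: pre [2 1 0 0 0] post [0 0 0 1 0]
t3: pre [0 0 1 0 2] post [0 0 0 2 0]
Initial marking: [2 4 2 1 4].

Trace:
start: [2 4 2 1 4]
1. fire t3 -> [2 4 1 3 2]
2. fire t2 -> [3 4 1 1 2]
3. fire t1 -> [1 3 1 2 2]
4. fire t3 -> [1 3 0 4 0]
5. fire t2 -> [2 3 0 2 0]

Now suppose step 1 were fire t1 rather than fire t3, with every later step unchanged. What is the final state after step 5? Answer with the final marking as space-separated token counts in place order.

0 3 1 4 2

(re-executing from step 1 with the substitution; state before step 1: [2 4 2 1 4])
1. fire t1 -> [0 3 2 2 4]
2. fire t2 -> [0 3 2 2 4]
3. fire t1 -> [0 3 2 2 4]
4. fire t3 -> [0 3 1 4 2]
5. fire t2 -> [0 3 1 4 2]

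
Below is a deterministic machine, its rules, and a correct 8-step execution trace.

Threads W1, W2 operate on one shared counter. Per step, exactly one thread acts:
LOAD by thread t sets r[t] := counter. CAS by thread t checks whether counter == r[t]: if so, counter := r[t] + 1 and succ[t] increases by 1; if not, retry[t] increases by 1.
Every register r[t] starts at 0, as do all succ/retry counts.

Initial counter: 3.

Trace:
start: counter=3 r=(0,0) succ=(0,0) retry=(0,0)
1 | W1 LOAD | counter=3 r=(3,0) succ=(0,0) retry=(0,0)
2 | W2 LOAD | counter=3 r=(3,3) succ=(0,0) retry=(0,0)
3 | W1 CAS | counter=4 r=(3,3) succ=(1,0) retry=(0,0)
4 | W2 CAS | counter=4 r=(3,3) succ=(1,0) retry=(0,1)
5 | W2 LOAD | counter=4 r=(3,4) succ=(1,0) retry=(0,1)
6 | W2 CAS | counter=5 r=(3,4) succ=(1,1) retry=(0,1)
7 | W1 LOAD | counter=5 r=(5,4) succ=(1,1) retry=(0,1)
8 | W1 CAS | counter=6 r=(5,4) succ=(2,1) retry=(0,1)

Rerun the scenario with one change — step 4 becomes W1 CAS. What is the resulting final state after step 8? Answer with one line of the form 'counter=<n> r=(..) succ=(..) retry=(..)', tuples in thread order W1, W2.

counter=6 r=(5,4) succ=(2,1) retry=(1,0)

(re-executing from step 4 with the substitution; state before step 4: counter=4 r=(3,3) succ=(1,0) retry=(0,0))
4 | W1 CAS | counter=4 r=(3,3) succ=(1,0) retry=(1,0)
5 | W2 LOAD | counter=4 r=(3,4) succ=(1,0) retry=(1,0)
6 | W2 CAS | counter=5 r=(3,4) succ=(1,1) retry=(1,0)
7 | W1 LOAD | counter=5 r=(5,4) succ=(1,1) retry=(1,0)
8 | W1 CAS | counter=6 r=(5,4) succ=(2,1) retry=(1,0)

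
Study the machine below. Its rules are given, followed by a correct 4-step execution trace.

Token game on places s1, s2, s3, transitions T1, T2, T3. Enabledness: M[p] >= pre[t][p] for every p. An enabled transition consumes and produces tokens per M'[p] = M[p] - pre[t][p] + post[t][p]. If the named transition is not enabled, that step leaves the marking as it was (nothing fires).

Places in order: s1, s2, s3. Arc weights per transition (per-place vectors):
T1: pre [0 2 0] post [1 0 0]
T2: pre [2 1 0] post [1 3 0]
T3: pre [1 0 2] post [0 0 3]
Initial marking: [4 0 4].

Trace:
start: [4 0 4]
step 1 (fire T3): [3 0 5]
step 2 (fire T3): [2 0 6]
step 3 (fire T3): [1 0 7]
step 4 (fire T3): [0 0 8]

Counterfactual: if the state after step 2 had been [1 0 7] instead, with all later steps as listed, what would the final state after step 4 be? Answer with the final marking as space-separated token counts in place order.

0 0 8

state after step 2 := [1 0 7]
step 3 (fire T3): [0 0 8]
step 4 (fire T3): [0 0 8]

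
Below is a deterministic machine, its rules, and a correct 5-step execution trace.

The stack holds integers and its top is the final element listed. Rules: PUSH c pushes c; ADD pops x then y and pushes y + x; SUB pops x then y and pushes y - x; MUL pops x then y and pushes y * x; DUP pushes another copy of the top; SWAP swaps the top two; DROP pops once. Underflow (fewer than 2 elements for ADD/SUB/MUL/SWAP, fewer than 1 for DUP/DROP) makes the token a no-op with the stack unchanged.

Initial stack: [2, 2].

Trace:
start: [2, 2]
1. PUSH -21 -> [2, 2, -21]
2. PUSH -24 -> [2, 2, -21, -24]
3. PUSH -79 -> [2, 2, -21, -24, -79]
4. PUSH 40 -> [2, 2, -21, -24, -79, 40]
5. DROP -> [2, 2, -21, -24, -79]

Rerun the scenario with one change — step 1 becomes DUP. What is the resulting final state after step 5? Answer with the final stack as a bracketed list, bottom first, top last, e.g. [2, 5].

[2, 2, 2, -24, -79]

(re-executing from step 1 with the substitution; state before step 1: [2, 2])
1. DUP -> [2, 2, 2]
2. PUSH -24 -> [2, 2, 2, -24]
3. PUSH -79 -> [2, 2, 2, -24, -79]
4. PUSH 40 -> [2, 2, 2, -24, -79, 40]
5. DROP -> [2, 2, 2, -24, -79]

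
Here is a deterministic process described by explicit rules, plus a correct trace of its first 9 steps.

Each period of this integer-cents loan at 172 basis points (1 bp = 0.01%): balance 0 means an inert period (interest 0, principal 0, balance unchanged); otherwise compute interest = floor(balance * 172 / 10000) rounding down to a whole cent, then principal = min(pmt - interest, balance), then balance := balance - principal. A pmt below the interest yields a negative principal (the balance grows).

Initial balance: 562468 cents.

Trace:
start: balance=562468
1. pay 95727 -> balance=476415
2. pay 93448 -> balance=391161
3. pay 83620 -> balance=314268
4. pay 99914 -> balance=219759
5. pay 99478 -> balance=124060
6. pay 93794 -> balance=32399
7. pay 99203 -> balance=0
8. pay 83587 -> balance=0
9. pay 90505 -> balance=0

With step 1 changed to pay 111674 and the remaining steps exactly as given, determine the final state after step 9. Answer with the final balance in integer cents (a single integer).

(re-executing from step 1 with the substitution; state before step 1: balance=562468)
1. pay 111674 -> balance=460468
2. pay 93448 -> balance=374940
3. pay 83620 -> balance=297768
4. pay 99914 -> balance=202975
5. pay 99478 -> balance=106988
6. pay 93794 -> balance=15034
7. pay 99203 -> balance=0
8. pay 83587 -> balance=0
9. pay 90505 -> balance=0

0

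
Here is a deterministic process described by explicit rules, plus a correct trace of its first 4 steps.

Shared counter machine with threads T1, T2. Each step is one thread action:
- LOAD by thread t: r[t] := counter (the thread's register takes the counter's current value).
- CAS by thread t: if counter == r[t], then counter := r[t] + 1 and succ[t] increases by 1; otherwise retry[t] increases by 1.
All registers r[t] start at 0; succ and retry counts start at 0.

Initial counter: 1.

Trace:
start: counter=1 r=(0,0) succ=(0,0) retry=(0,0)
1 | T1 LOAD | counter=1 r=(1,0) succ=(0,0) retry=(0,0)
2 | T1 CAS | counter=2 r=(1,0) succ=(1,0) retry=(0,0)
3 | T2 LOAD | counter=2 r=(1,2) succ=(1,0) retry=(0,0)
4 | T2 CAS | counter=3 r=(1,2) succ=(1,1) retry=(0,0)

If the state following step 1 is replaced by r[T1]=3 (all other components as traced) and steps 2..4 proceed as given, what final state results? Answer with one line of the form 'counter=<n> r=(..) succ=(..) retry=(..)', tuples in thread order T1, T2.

counter=2 r=(3,1) succ=(0,1) retry=(1,0)

state after step 1 := counter=1 r=(3,0) succ=(0,0) retry=(0,0)
2 | T1 CAS | counter=1 r=(3,0) succ=(0,0) retry=(1,0)
3 | T2 LOAD | counter=1 r=(3,1) succ=(0,0) retry=(1,0)
4 | T2 CAS | counter=2 r=(3,1) succ=(0,1) retry=(1,0)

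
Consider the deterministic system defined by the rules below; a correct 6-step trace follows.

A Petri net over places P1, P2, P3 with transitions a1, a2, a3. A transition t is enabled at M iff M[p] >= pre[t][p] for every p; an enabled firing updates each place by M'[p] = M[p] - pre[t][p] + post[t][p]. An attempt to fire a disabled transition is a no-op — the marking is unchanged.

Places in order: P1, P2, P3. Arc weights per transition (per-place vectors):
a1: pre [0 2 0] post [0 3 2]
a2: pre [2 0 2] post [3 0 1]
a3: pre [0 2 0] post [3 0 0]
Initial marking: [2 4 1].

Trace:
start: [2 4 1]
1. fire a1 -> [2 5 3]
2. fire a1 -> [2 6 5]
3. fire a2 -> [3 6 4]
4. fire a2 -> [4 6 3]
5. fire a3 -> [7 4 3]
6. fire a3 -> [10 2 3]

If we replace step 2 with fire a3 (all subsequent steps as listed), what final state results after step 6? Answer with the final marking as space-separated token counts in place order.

(re-executing from step 2 with the substitution; state before step 2: [2 5 3])
2. fire a3 -> [5 3 3]
3. fire a2 -> [6 3 2]
4. fire a2 -> [7 3 1]
5. fire a3 -> [10 1 1]
6. fire a3 -> [10 1 1]

10 1 1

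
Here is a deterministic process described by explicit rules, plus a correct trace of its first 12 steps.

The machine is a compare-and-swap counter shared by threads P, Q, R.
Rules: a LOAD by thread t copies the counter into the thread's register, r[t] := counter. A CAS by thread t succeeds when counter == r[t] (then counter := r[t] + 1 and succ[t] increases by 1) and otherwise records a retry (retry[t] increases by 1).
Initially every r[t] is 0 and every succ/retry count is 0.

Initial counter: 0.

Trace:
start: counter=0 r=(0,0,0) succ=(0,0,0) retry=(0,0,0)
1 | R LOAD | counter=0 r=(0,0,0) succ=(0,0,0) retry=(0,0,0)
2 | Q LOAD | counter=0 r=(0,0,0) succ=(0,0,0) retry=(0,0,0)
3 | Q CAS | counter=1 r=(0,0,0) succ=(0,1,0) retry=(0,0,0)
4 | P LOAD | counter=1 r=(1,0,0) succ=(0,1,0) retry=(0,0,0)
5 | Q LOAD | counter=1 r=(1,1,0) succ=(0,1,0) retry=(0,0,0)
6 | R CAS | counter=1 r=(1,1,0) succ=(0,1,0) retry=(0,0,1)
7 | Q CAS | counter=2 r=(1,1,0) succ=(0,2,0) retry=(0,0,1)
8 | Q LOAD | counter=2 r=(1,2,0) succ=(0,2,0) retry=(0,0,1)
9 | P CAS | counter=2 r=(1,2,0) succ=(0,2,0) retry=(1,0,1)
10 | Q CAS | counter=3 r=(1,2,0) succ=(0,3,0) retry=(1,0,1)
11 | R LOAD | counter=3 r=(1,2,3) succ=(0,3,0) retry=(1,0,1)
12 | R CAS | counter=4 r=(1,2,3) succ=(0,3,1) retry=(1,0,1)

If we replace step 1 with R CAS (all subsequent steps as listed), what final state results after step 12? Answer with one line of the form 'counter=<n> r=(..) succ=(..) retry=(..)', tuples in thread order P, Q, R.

(re-executing from step 1 with the substitution; state before step 1: counter=0 r=(0,0,0) succ=(0,0,0) retry=(0,0,0))
1 | R CAS | counter=1 r=(0,0,0) succ=(0,0,1) retry=(0,0,0)
2 | Q LOAD | counter=1 r=(0,1,0) succ=(0,0,1) retry=(0,0,0)
3 | Q CAS | counter=2 r=(0,1,0) succ=(0,1,1) retry=(0,0,0)
4 | P LOAD | counter=2 r=(2,1,0) succ=(0,1,1) retry=(0,0,0)
5 | Q LOAD | counter=2 r=(2,2,0) succ=(0,1,1) retry=(0,0,0)
6 | R CAS | counter=2 r=(2,2,0) succ=(0,1,1) retry=(0,0,1)
7 | Q CAS | counter=3 r=(2,2,0) succ=(0,2,1) retry=(0,0,1)
8 | Q LOAD | counter=3 r=(2,3,0) succ=(0,2,1) retry=(0,0,1)
9 | P CAS | counter=3 r=(2,3,0) succ=(0,2,1) retry=(1,0,1)
10 | Q CAS | counter=4 r=(2,3,0) succ=(0,3,1) retry=(1,0,1)
11 | R LOAD | counter=4 r=(2,3,4) succ=(0,3,1) retry=(1,0,1)
12 | R CAS | counter=5 r=(2,3,4) succ=(0,3,2) retry=(1,0,1)

counter=5 r=(2,3,4) succ=(0,3,2) retry=(1,0,1)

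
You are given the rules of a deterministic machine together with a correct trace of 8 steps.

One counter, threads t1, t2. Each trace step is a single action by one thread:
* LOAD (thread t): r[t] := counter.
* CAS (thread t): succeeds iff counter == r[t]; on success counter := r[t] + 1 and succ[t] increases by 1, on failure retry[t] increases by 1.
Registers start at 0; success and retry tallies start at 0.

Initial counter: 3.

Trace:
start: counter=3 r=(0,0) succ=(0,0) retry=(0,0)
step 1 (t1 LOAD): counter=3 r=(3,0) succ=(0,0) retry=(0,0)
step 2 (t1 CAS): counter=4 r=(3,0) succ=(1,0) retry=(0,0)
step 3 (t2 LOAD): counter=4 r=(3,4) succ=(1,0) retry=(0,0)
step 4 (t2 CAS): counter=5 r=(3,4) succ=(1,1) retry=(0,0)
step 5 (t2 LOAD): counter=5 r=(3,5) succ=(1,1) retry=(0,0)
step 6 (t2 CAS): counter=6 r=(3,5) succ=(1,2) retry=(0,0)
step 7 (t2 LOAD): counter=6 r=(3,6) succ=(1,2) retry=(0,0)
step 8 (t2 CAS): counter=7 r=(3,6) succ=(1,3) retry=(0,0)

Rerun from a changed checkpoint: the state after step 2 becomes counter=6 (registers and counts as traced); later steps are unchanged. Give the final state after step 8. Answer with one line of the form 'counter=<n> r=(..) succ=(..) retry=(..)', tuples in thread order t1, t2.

counter=9 r=(3,8) succ=(1,3) retry=(0,0)

state after step 2 := counter=6 r=(3,0) succ=(1,0) retry=(0,0)
step 3 (t2 LOAD): counter=6 r=(3,6) succ=(1,0) retry=(0,0)
step 4 (t2 CAS): counter=7 r=(3,6) succ=(1,1) retry=(0,0)
step 5 (t2 LOAD): counter=7 r=(3,7) succ=(1,1) retry=(0,0)
step 6 (t2 CAS): counter=8 r=(3,7) succ=(1,2) retry=(0,0)
step 7 (t2 LOAD): counter=8 r=(3,8) succ=(1,2) retry=(0,0)
step 8 (t2 CAS): counter=9 r=(3,8) succ=(1,3) retry=(0,0)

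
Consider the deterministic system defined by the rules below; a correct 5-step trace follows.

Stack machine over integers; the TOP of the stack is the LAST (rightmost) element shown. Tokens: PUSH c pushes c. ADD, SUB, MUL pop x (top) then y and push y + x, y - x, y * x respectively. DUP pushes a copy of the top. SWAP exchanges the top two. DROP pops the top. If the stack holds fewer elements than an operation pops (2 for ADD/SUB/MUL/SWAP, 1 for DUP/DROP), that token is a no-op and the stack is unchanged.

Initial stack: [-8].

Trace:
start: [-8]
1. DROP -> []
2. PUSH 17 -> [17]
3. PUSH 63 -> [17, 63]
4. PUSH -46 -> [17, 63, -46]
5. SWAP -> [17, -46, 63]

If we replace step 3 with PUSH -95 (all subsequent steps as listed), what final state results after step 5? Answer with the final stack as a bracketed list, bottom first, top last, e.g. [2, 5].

(re-executing from step 3 with the substitution; state before step 3: [17])
3. PUSH -95 -> [17, -95]
4. PUSH -46 -> [17, -95, -46]
5. SWAP -> [17, -46, -95]

[17, -46, -95]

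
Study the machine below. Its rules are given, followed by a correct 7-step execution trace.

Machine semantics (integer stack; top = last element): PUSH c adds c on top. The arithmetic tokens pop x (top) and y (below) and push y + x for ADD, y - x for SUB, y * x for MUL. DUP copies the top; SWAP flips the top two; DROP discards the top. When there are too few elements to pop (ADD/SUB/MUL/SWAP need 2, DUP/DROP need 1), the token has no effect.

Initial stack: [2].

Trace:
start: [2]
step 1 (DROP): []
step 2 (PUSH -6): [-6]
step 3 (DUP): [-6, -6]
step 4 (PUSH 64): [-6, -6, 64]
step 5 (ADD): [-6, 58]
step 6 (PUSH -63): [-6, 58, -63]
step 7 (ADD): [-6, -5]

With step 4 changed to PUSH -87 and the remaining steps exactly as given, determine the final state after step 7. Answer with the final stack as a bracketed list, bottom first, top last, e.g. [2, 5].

(re-executing from step 4 with the substitution; state before step 4: [-6, -6])
step 4 (PUSH -87): [-6, -6, -87]
step 5 (ADD): [-6, -93]
step 6 (PUSH -63): [-6, -93, -63]
step 7 (ADD): [-6, -156]

[-6, -156]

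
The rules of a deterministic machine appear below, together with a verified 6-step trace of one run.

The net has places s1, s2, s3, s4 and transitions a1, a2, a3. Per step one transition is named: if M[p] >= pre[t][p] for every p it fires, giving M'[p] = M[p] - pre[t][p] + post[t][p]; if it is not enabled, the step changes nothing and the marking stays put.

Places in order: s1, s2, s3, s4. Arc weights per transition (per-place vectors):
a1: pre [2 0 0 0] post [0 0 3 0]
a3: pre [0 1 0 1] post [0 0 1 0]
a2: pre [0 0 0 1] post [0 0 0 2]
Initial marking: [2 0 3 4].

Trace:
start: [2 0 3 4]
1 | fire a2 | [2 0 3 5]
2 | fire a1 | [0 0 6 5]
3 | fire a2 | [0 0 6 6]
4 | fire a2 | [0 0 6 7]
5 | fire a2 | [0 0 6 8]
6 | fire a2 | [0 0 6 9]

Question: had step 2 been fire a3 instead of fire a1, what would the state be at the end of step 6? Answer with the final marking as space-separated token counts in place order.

2 0 3 9

(re-executing from step 2 with the substitution; state before step 2: [2 0 3 5])
2 | fire a3 | [2 0 3 5]
3 | fire a2 | [2 0 3 6]
4 | fire a2 | [2 0 3 7]
5 | fire a2 | [2 0 3 8]
6 | fire a2 | [2 0 3 9]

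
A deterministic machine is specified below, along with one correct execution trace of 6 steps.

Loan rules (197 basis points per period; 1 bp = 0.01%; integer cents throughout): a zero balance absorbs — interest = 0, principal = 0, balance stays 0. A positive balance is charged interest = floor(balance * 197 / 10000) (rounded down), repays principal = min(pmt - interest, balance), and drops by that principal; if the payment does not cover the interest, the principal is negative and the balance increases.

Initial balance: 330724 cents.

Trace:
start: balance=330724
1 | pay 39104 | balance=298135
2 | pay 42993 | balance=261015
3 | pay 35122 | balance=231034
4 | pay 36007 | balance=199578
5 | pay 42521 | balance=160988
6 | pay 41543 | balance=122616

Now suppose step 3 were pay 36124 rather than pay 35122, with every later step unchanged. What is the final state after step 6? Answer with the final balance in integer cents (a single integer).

121553

(re-executing from step 3 with the substitution; state before step 3: balance=261015)
3 | pay 36124 | balance=230032
4 | pay 36007 | balance=198556
5 | pay 42521 | balance=159946
6 | pay 41543 | balance=121553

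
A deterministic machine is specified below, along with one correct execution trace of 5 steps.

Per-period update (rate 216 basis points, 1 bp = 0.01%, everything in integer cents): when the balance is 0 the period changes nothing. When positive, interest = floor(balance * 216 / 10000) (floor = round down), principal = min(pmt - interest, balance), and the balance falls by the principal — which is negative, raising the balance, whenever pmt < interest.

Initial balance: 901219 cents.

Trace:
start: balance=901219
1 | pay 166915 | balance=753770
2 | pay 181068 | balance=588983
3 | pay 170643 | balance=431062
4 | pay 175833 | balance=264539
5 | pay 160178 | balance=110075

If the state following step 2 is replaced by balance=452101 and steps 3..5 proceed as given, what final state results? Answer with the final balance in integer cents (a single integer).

state after step 2 := balance=452101
3 | pay 170643 | balance=291223
4 | pay 175833 | balance=121680
5 | pay 160178 | balance=0

0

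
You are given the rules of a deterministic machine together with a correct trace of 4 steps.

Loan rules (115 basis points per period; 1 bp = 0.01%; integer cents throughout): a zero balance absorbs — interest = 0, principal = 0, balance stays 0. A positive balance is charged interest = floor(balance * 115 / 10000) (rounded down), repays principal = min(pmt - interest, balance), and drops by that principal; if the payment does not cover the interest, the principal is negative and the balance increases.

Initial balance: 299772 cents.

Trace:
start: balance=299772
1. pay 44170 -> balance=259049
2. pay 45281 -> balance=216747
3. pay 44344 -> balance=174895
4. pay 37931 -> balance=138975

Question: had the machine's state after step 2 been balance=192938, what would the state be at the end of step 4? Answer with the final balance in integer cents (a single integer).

114615

state after step 2 := balance=192938
3. pay 44344 -> balance=150812
4. pay 37931 -> balance=114615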